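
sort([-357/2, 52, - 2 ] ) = [ - 357/2,-2, 52 ]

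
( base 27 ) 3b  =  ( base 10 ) 92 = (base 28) 38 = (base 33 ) 2Q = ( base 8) 134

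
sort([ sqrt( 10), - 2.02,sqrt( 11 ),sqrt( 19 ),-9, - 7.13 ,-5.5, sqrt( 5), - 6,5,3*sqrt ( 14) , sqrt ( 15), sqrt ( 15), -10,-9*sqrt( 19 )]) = [-9 * sqrt( 19),-10,-9, - 7.13, - 6 , - 5.5,  -  2.02,sqrt( 5), sqrt(10 ), sqrt ( 11),sqrt( 15 ), sqrt(15), sqrt( 19),5, 3 * sqrt( 14) ] 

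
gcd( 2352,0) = 2352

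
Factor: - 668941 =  - 7^1 * 13^1*7351^1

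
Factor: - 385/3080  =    -  1/8 = - 2^( - 3)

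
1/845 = 1/845 = 0.00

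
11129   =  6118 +5011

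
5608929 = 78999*71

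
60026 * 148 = 8883848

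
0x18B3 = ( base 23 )bll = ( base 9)8605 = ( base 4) 1202303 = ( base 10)6323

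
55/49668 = 55/49668 = 0.00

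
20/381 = 20/381 = 0.05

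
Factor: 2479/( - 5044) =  - 2^( - 2)*13^ ( - 1)*37^1*67^1*97^(- 1) 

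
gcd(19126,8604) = 2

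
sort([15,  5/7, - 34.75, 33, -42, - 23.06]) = [ - 42, - 34.75,  -  23.06, 5/7, 15, 33] 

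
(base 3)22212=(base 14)131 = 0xEF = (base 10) 239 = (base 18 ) D5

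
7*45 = 315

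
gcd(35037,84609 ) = 153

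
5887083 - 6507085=-620002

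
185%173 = 12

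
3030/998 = 1515/499 = 3.04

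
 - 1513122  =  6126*( - 247 ) 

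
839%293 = 253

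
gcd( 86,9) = 1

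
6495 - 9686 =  - 3191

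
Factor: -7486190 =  - 2^1*5^1*19^1 *31^2*41^1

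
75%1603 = 75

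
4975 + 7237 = 12212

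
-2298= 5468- 7766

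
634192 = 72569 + 561623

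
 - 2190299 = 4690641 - 6880940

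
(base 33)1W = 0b1000001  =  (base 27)2b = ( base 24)2H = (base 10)65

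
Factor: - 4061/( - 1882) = 2^ ( - 1) * 31^1*131^1 * 941^( - 1)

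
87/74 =87/74 =1.18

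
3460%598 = 470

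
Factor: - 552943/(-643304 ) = 2^( - 3 )*23^1*29^1*97^ ( -1) = 667/776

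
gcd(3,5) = 1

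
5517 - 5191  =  326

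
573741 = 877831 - 304090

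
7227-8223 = - 996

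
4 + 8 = 12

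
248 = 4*62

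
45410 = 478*95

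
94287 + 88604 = 182891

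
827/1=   827 = 827.00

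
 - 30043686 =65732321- 95776007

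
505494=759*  666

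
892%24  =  4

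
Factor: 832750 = 2^1*5^3*3331^1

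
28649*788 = 22575412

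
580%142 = 12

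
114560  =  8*14320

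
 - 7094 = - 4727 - 2367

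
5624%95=19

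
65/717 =65/717 = 0.09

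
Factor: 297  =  3^3 * 11^1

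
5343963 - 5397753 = -53790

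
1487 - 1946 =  - 459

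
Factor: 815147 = 37^1 * 22031^1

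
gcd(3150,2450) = 350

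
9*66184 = 595656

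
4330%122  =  60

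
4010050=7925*506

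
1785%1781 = 4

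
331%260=71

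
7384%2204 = 772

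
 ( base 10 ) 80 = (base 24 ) 38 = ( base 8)120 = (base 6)212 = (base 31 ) 2i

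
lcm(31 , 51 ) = 1581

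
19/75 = 19/75  =  0.25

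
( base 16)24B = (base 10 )587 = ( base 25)NC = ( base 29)k7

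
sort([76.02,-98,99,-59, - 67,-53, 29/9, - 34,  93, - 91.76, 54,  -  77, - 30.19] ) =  [ - 98, - 91.76,-77,  -  67 , - 59,-53, - 34, - 30.19, 29/9, 54, 76.02, 93, 99] 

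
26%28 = 26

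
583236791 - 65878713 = 517358078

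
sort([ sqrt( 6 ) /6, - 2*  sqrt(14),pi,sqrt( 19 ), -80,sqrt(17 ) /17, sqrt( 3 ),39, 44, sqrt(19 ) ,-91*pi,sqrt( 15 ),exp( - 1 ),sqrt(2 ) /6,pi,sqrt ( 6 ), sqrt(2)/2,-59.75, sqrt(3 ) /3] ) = [ - 91*pi, - 80, -59.75, - 2*sqrt(14 ),sqrt(2)/6,sqrt(17)/17,exp( - 1),sqrt( 6)/6 , sqrt(3 ) /3, sqrt( 2 ) /2,sqrt( 3),  sqrt( 6 ), pi, pi, sqrt( 15 ),  sqrt(19 ),sqrt( 19), 39,44 ]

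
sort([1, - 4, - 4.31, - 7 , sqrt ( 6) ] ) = [ - 7,  -  4.31, - 4, 1,  sqrt( 6 )]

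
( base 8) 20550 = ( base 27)bjk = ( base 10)8552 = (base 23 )G3J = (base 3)102201202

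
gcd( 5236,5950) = 238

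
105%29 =18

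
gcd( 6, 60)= 6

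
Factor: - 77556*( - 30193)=2341648308 = 2^2*3^1*23^1*109^1 *277^1*281^1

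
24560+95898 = 120458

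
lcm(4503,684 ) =54036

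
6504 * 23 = 149592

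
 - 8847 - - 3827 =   -  5020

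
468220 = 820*571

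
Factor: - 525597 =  - 3^1*19^1 * 9221^1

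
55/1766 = 55/1766=0.03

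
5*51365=256825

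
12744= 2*6372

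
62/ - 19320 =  - 31/9660 = - 0.00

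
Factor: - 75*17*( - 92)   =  117300 = 2^2*3^1*5^2*17^1*23^1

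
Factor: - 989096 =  - 2^3*123637^1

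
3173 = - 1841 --5014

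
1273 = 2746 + -1473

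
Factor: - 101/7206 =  - 2^( - 1 )  *  3^( - 1 )*101^1*1201^(-1)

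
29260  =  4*7315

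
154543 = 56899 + 97644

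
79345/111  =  714 + 91/111 = 714.82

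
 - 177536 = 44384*(  -  4 ) 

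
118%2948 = 118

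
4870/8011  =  4870/8011 = 0.61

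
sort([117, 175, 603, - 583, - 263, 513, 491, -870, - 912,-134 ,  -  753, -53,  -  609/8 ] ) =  [-912,  -  870,  -  753,-583, - 263,- 134, - 609/8,- 53, 117,175 , 491,513, 603]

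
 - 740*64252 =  - 47546480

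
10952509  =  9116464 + 1836045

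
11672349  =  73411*159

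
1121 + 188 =1309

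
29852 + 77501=107353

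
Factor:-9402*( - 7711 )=72498822 = 2^1*3^1*11^1*701^1 * 1567^1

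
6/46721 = 6/46721 = 0.00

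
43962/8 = 5495 + 1/4 = 5495.25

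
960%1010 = 960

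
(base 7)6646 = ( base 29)2O8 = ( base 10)2386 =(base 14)C26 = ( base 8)4522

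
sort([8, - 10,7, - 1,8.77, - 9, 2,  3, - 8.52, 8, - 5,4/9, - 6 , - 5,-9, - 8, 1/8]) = [  -  10,-9,  -  9, - 8.52 , - 8,-6, - 5, - 5 , - 1,1/8,4/9, 2,3,7,8, 8,8.77 ] 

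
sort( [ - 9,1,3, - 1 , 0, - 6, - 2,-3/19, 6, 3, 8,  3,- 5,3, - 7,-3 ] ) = [- 9, - 7,- 6,-5, - 3,-2, - 1,-3/19,0,1,3,3, 3,3,  6,8 ] 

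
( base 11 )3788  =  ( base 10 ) 4936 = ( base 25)7MB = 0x1348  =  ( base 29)5P6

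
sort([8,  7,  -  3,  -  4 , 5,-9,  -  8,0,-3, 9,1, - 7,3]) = [ - 9, - 8, - 7, - 4, - 3, - 3,0,1,3, 5,7,8,9] 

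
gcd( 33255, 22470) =15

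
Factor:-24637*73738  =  -2^1*7^1 *23^1*71^1*229^1*347^1 = -1816683106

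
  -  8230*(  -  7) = 57610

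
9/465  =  3/155 = 0.02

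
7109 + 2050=9159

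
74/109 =74/109= 0.68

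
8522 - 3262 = 5260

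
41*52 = 2132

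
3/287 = 3/287 = 0.01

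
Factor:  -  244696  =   - 2^3*73^1*419^1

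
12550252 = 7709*1628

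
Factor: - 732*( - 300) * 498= 109360800 = 2^5 * 3^3*5^2* 61^1 *83^1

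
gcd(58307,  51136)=1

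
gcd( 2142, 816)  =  102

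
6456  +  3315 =9771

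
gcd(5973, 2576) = 1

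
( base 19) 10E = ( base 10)375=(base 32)BN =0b101110111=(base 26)EB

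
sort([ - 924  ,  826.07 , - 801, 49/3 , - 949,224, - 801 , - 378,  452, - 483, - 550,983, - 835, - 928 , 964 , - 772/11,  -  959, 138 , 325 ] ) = [  -  959,- 949, - 928, - 924  , - 835, - 801, - 801, - 550, - 483,- 378,  -  772/11 , 49/3, 138 , 224, 325,  452, 826.07, 964,983] 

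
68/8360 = 17/2090 = 0.01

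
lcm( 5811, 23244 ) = 23244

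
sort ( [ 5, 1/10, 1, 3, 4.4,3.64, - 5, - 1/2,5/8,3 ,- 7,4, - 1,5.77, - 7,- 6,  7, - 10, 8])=[ - 10, - 7, - 7, - 6,-5,-1, -1/2, 1/10, 5/8,1,3, 3,3.64, 4,  4.4,5,5.77,7,8 ]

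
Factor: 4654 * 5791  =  2^1 *13^1*179^1 * 5791^1=26951314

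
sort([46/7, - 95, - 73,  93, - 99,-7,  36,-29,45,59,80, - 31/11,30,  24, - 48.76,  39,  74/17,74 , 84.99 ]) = [  -  99, - 95, - 73, - 48.76, - 29, - 7, - 31/11,74/17,46/7,24,  30,36,  39,45,59,  74,  80,84.99, 93 ] 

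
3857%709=312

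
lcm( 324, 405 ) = 1620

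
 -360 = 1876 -2236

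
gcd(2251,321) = 1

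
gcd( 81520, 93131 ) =1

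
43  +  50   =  93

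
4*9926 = 39704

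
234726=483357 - 248631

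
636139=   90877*7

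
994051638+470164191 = 1464215829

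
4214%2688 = 1526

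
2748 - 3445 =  - 697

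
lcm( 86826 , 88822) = 7727514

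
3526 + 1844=5370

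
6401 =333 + 6068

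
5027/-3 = -5027/3=- 1675.67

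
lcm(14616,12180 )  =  73080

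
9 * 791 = 7119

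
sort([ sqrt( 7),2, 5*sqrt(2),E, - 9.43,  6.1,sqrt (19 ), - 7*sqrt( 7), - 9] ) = [ - 7*sqrt(7 ), - 9.43 , - 9, 2,sqrt( 7),E, sqrt (19 ),6.1, 5 * sqrt( 2)] 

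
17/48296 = 17/48296 = 0.00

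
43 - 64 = - 21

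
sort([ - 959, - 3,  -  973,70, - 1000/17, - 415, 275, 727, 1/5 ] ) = [-973, - 959,- 415,  -  1000/17, - 3,1/5,70,275,  727]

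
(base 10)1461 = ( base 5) 21321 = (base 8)2665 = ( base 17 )50g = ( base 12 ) A19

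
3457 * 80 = 276560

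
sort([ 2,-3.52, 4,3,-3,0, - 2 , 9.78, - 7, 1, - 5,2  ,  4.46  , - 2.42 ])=[ - 7, - 5,  -  3.52, - 3, - 2.42,- 2, 0, 1,2,  2,3,4,4.46,9.78]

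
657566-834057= - 176491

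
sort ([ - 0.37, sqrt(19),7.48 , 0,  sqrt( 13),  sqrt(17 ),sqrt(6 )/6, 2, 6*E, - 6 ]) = [-6, - 0.37,0, sqrt (6)/6,  2,sqrt(13), sqrt(17),  sqrt (19),7.48,6*E]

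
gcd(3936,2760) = 24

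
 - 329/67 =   -  5  +  6/67 = - 4.91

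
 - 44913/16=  - 2808 + 15/16 = - 2807.06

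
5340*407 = 2173380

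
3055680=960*3183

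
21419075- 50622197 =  - 29203122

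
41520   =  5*8304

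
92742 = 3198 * 29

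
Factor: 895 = 5^1 * 179^1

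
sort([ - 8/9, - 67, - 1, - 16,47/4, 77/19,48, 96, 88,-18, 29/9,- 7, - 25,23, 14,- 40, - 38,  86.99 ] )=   [ - 67, - 40, - 38, - 25, - 18, - 16, - 7, - 1, -8/9, 29/9 , 77/19, 47/4, 14,23, 48, 86.99, 88 , 96] 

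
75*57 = 4275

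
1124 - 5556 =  - 4432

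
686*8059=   5528474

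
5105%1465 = 710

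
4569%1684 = 1201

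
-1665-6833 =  - 8498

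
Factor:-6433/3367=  - 13^( - 1 )*37^(-1 )*919^1 = -919/481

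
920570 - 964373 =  - 43803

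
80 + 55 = 135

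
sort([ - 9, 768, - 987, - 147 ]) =[-987,-147,-9,768] 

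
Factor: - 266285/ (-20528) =2^( - 4 )*5^1*19^1*1283^ ( - 1 )*2803^1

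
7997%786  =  137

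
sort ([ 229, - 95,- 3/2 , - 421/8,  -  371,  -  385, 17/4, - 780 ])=[ - 780, - 385, - 371, - 95,  -  421/8,  -  3/2,17/4, 229]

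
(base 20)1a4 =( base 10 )604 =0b1001011100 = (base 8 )1134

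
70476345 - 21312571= 49163774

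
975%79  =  27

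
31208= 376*83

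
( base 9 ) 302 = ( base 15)115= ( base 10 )245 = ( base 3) 100002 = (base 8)365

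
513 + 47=560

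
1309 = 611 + 698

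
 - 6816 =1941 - 8757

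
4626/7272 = 257/404 = 0.64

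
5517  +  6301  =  11818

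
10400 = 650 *16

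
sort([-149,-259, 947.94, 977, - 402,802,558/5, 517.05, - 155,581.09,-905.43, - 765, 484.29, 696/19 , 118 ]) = [ - 905.43,-765, - 402,-259 , - 155, - 149,696/19 , 558/5, 118,484.29,517.05, 581.09, 802, 947.94, 977 ] 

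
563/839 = 563/839= 0.67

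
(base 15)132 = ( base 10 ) 272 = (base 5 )2042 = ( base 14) 156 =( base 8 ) 420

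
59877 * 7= 419139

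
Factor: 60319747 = 811^1*74377^1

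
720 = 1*720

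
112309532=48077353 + 64232179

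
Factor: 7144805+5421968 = 12566773 = 29^1*433337^1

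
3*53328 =159984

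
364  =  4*91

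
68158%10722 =3826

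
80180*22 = 1763960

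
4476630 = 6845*654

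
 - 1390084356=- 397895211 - 992189145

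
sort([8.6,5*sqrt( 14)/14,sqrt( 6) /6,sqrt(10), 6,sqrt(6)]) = [ sqrt ( 6)/6, 5* sqrt( 14)/14, sqrt( 6) , sqrt( 10 ),6, 8.6 ]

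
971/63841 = 971/63841 = 0.02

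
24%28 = 24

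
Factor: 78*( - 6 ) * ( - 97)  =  2^2* 3^2 *13^1 * 97^1= 45396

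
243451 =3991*61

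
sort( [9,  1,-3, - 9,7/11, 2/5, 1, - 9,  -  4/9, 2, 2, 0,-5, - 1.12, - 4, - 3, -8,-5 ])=[ - 9, - 9, - 8,-5, - 5,-4, -3,-3, - 1.12,-4/9, 0, 2/5,7/11, 1,  1,  2,2 , 9]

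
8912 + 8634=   17546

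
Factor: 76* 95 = 2^2*5^1*19^2 = 7220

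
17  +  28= 45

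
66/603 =22/201  =  0.11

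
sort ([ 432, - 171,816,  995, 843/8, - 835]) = [ - 835, - 171,843/8,432,816,995 ] 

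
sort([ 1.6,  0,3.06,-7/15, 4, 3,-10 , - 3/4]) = [ - 10, - 3/4, - 7/15,0, 1.6, 3,3.06,4] 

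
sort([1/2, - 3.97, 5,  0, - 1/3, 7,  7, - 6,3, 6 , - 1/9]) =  [ - 6,-3.97, - 1/3,  -  1/9, 0,1/2 , 3, 5, 6,7,7 ]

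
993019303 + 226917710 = 1219937013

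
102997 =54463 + 48534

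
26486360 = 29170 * 908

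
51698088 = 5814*8892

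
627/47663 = 57/4333 =0.01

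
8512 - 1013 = 7499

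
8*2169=17352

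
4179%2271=1908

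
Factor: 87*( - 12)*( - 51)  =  2^2*3^3*17^1*29^1  =  53244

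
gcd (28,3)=1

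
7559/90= 7559/90 = 83.99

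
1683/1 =1683 = 1683.00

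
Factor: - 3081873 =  - 3^1*83^1 * 12377^1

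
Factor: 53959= 53959^1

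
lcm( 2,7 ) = 14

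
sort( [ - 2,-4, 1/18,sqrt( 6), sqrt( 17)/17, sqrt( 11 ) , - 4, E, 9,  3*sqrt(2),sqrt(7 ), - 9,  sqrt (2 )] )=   [ - 9, - 4, - 4,- 2, 1/18, sqrt(17)/17 , sqrt(2), sqrt ( 6), sqrt( 7), E,sqrt(11 ),  3*sqrt(2 ), 9]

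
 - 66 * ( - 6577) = 434082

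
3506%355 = 311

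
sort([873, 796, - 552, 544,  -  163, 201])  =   [ - 552, - 163, 201,544, 796,  873] 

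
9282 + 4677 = 13959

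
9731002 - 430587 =9300415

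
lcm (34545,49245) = 2314515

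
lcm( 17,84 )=1428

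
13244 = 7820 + 5424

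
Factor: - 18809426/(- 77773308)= 2^( - 1)* 3^(-1 )*19^(-1 )*79^1*263^(-1 )*1297^( - 1 ) * 119047^1 = 9404713/38886654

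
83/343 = 83/343 = 0.24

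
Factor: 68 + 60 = 2^7 = 128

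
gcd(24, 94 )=2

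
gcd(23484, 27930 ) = 114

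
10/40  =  1/4 = 0.25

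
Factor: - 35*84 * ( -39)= 2^2*3^2*5^1 * 7^2*13^1 = 114660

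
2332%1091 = 150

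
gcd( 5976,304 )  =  8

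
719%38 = 35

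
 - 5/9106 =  - 1 + 9101/9106 = - 0.00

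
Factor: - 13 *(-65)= 5^1 *13^2= 845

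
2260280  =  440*5137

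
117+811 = 928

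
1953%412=305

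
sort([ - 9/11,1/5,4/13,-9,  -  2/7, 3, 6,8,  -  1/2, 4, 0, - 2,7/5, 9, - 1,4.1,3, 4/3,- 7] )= [ - 9 , -7, - 2, -1, - 9/11,-1/2, - 2/7,0,1/5,4/13,4/3, 7/5, 3,3,  4,4.1, 6, 8, 9]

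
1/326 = 1/326 = 0.00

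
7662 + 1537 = 9199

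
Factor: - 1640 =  - 2^3*  5^1 *41^1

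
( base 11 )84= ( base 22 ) 44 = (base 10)92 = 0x5C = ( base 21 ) 48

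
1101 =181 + 920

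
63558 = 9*7062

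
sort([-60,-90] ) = [- 90, - 60] 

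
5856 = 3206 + 2650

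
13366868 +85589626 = 98956494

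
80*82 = 6560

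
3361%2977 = 384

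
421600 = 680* 620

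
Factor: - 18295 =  - 5^1*3659^1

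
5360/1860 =2 + 82/93=2.88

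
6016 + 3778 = 9794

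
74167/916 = 80+887/916 = 80.97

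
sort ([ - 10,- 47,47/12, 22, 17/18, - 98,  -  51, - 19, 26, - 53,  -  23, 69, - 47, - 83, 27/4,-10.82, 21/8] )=[ - 98,  -  83, - 53, - 51 , - 47, - 47, - 23, - 19 , - 10.82, -10, 17/18, 21/8, 47/12,  27/4, 22, 26, 69 ]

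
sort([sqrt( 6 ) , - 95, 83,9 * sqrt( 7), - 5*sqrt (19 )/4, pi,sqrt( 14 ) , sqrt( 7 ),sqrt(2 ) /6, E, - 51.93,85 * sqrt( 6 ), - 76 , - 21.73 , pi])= [-95,- 76, - 51.93 , - 21.73, - 5*sqrt( 19 ) /4 , sqrt(2) /6, sqrt(6 ),sqrt(7 ), E, pi,pi, sqrt( 14), 9*sqrt(7 ),  83,85 * sqrt(6) ] 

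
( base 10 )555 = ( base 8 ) 1053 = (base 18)1cf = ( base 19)1a4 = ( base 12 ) 3a3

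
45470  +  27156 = 72626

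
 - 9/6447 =-1+2146/2149  =  -0.00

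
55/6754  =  5/614=0.01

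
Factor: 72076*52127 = 2^2*37^1*487^1*52127^1 = 3757105652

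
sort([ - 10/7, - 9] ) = [ - 9,  -  10/7]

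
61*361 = 22021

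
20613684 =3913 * 5268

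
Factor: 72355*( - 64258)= - 2^1 *5^1*19^2 * 29^1*89^1*499^1=- 4649387590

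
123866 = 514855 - 390989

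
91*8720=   793520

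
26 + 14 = 40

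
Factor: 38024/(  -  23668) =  - 98/61 = -  2^1*7^2 * 61^( - 1 )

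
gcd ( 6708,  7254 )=78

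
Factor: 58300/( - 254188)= - 5^2 *109^( - 1) = -25/109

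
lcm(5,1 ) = 5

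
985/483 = 2 + 19/483 = 2.04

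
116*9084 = 1053744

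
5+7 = 12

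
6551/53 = 6551/53 = 123.60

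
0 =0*3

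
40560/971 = 40560/971 = 41.77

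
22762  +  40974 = 63736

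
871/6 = 871/6=145.17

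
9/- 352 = -9/352 = - 0.03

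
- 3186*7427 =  - 23662422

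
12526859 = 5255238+7271621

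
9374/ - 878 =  - 11 +142/439=- 10.68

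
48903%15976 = 975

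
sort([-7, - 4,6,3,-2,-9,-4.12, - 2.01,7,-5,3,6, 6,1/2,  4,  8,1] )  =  [ - 9,-7 ,-5, - 4.12, - 4, - 2.01, - 2,1/2,1 , 3,3,4,6,6, 6,7, 8]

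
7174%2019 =1117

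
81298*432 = 35120736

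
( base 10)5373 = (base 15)18D3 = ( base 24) 97L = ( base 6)40513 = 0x14FD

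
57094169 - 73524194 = -16430025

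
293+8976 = 9269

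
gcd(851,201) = 1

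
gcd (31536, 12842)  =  2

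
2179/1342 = 1 + 837/1342 = 1.62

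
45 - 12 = 33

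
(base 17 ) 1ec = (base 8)1033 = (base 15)25e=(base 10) 539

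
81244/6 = 40622/3 = 13540.67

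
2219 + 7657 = 9876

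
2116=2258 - 142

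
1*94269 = 94269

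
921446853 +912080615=1833527468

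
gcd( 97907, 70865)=1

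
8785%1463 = 7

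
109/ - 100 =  - 109/100 = - 1.09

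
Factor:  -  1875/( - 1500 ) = 2^(  -  2)*5^1= 5/4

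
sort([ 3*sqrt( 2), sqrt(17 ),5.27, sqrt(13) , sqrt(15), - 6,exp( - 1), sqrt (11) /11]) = [ -6,sqrt(11) /11, exp( - 1), sqrt(13), sqrt( 15 ),  sqrt(17 ), 3*sqrt( 2), 5.27] 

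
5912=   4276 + 1636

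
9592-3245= 6347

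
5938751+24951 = 5963702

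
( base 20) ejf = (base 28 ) 7I3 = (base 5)142440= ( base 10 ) 5995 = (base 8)13553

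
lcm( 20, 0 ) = 0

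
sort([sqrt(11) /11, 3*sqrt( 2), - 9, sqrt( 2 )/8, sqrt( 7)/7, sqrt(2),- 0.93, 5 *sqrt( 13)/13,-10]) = [-10, -9,  -  0.93, sqrt( 2)/8,sqrt( 11)/11, sqrt( 7) /7,5*sqrt( 13 )/13  ,  sqrt( 2 ), 3*sqrt( 2) ]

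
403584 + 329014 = 732598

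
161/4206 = 161/4206=0.04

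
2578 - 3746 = -1168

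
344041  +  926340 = 1270381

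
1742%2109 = 1742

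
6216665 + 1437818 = 7654483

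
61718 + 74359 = 136077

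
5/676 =5/676 = 0.01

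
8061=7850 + 211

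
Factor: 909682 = 2^1*19^1*37^1*647^1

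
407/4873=37/443= 0.08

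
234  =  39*6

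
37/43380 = 37/43380 = 0.00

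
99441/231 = 33147/77= 430.48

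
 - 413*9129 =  - 3770277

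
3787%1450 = 887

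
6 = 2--4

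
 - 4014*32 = - 128448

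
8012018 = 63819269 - 55807251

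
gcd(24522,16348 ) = 8174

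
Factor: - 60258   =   - 2^1*3^1 * 11^2*83^1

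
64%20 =4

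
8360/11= 760 = 760.00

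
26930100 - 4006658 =22923442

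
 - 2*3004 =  - 6008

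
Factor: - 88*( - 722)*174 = 11055264 = 2^5* 3^1 *11^1*19^2 * 29^1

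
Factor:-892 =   -  2^2 *223^1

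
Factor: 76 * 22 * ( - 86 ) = - 143792 = - 2^4*11^1  *  19^1*43^1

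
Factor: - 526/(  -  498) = 3^(-1 )*83^( - 1 )*263^1  =  263/249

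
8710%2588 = 946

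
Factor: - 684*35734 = - 24442056 = - 2^3*3^2*17^1*19^1*1051^1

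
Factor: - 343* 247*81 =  -6862401 = - 3^4  *  7^3  *13^1*19^1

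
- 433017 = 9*( - 48113) 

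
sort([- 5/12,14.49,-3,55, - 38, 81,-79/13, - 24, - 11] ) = [ - 38, - 24 , - 11, - 79/13, - 3, - 5/12,14.49,55, 81] 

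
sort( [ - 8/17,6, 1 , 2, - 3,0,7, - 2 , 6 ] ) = [ - 3 , - 2, - 8/17, 0,1, 2,6, 6,7 ] 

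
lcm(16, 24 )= 48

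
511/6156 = 511/6156 = 0.08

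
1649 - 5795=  - 4146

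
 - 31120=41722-72842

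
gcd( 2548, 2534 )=14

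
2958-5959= - 3001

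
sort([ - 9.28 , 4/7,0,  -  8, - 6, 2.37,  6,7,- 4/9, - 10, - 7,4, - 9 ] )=[ - 10, - 9.28, - 9,  -  8, - 7, - 6, - 4/9,  0, 4/7,2.37, 4, 6,7]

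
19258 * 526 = 10129708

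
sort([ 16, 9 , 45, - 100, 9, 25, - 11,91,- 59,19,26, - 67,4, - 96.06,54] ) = [  -  100, - 96.06,-67,-59 , - 11,  4, 9,9,16,  19,25,26, 45, 54,91 ]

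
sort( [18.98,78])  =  [ 18.98,  78 ] 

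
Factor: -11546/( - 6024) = 2^( - 2)*3^ ( - 1)*23^1= 23/12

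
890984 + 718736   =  1609720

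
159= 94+65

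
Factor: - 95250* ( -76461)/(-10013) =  - 2^1*3^2 * 5^3 * 7^1*11^1*17^( - 1) * 19^( - 1)*31^( - 1) * 127^1 * 331^1 = -7282910250/10013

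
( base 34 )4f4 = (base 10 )5138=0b1010000010010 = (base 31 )5AN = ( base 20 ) CGI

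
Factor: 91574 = 2^1*7^1 * 31^1*211^1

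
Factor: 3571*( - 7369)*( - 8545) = 5^1*1709^1 *3571^1 * 7369^1 =224859102955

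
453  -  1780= - 1327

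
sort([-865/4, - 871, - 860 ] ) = [ - 871,-860, - 865/4]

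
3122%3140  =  3122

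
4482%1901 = 680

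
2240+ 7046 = 9286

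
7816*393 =3071688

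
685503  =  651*1053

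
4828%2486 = 2342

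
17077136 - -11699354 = 28776490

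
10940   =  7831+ 3109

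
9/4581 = 1/509 = 0.00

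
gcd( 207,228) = 3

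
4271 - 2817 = 1454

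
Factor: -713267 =  -  713267^1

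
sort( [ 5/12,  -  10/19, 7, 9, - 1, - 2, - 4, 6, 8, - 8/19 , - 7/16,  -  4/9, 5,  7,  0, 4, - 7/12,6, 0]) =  [ - 4, - 2,- 1,-7/12, - 10/19, - 4/9, - 7/16 ,-8/19, 0, 0,5/12 , 4, 5, 6 , 6,7,  7 , 8, 9 ]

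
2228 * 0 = 0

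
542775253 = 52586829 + 490188424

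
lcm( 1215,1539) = 23085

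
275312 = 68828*4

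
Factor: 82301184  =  2^8 * 3^8*7^2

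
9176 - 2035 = 7141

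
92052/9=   10228 = 10228.00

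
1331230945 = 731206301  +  600024644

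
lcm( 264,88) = 264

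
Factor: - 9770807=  - 19^1*71^1*7243^1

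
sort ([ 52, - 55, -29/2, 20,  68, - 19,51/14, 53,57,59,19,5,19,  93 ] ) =[ - 55,  -  19, - 29/2,51/14,5,19,19,  20, 52, 53, 57,59, 68,  93 ]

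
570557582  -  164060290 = 406497292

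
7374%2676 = 2022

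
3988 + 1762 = 5750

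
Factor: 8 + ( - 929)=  - 3^1 *307^1 = - 921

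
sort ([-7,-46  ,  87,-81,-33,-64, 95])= [- 81, - 64,  -  46, - 33,-7,87, 95]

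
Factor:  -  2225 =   -  5^2 * 89^1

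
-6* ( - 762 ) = 4572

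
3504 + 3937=7441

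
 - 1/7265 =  - 1  +  7264/7265=- 0.00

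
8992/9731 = 8992/9731 = 0.92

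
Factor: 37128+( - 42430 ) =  - 5302 = -2^1 * 11^1*241^1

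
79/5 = 15+4/5= 15.80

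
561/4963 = 561/4963 =0.11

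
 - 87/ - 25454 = 87/25454 = 0.00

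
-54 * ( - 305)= 16470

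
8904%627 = 126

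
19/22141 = 19/22141=0.00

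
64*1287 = 82368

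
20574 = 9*2286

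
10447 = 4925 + 5522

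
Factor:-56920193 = - 11^1*23^1* 157^1*1433^1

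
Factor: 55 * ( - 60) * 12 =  - 39600 = -2^4 * 3^2*5^2 * 11^1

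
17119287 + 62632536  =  79751823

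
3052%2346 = 706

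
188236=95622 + 92614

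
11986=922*13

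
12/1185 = 4/395=0.01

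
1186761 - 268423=918338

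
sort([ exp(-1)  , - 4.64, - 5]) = [ - 5, - 4.64,exp(  -  1)]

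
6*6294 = 37764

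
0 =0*56934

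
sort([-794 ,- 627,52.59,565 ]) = [ - 794, - 627 , 52.59,565 ]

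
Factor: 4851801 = 3^2*539089^1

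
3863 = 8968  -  5105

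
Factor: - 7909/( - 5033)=7^(-1)*11^1 = 11/7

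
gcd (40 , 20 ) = 20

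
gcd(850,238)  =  34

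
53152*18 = 956736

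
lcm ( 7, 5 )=35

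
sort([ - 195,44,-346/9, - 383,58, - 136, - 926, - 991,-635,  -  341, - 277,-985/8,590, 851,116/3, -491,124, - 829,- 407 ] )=[ - 991, - 926, - 829,  -  635,-491, - 407, - 383,-341, - 277, - 195, - 136, - 985/8, - 346/9 , 116/3,44,58, 124,  590, 851] 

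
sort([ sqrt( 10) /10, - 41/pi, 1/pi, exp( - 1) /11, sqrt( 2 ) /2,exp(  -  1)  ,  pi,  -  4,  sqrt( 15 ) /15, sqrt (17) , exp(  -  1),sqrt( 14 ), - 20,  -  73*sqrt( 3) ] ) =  [- 73  *  sqrt( 3 ), - 20, - 41/pi, - 4, exp(-1) /11, sqrt( 15 )/15, sqrt ( 10) /10,1/pi, exp( - 1 ), exp( - 1),sqrt(  2 )/2, pi, sqrt (14) , sqrt(  17)]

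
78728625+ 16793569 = 95522194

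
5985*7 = 41895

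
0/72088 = 0  =  0.00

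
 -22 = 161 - 183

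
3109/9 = 345 +4/9 = 345.44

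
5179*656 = 3397424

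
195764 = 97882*2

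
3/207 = 1/69 = 0.01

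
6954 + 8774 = 15728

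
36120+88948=125068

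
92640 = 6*15440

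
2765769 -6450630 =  - 3684861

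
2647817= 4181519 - 1533702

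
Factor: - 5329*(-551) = 2936279 = 19^1 * 29^1*73^2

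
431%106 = 7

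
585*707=413595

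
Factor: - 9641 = -31^1*311^1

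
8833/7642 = 8833/7642 = 1.16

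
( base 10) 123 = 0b1111011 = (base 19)69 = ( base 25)4N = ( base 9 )146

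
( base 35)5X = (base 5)1313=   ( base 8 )320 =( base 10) 208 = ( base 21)9J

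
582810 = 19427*30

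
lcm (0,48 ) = 0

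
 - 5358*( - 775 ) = 4152450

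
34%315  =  34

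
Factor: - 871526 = -2^1* 435763^1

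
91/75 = 1 + 16/75= 1.21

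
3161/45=3161/45 = 70.24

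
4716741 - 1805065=2911676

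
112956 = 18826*6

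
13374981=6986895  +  6388086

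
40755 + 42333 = 83088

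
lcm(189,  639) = 13419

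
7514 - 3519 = 3995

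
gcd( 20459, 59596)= 1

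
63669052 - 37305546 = 26363506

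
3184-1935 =1249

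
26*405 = 10530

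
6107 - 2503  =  3604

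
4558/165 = 27 + 103/165 = 27.62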